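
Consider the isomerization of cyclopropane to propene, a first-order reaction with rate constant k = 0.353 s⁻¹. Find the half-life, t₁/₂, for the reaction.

1.964 s

Step 1: For a first-order reaction, t₁/₂ = ln(2)/k
Step 2: t₁/₂ = ln(2)/0.353
Step 3: t₁/₂ = 0.6931/0.353 = 1.964 s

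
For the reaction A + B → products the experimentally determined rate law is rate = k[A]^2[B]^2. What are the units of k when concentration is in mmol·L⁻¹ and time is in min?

(mmol·L⁻¹)⁻³·min⁻¹

Step 1: Overall order = 2 + 2 = 4.
Step 2: rate has units mmol·L⁻¹·min⁻¹; [A]^2[B]^2 has units (mmol·L⁻¹)^4.
Step 3: k = rate/([A]^2[B]^2), so units of k = (mmol·L⁻¹)^(1-4)·min⁻¹ = (mmol·L⁻¹)⁻³·min⁻¹.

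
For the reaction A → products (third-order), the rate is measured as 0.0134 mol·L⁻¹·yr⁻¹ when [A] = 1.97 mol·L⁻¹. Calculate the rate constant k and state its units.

0.001753 (mol·L⁻¹)⁻²·yr⁻¹

Step 1: rate = k[A]^3, so k = rate / [A]^3.
Step 2: k = 0.0134 / (1.97)^3 = 0.0134 / 7.645.
Step 3: k = 0.001753 (mol·L⁻¹)⁻²·yr⁻¹.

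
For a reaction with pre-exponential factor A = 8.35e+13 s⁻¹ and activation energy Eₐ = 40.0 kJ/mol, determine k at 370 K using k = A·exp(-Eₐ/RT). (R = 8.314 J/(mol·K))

1.88e+08 s⁻¹

Step 1: Use the Arrhenius equation: k = A × exp(-Eₐ/RT)
Step 2: Convert Eₐ to J/mol: 40.0 kJ/mol = 40000 J/mol
Step 3: Calculate the exponent: -Eₐ/(RT) = -40000/(8.314 × 370) = -13.00314
Step 4: k = 8.35e+13 × exp(-13.00314)
Step 5: k = 8.35e+13 × 2.25324e-06 = 1.8815e+08 s⁻¹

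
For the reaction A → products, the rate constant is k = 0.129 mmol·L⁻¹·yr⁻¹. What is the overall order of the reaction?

zeroth order (0)

Step 1: The units of k for an nth-order reaction are (concentration)^(1-n)·(time)⁻¹.
Step 2: Here k has units mmol·L⁻¹·yr⁻¹, so the concentration exponent is 1.
Step 3: 1 - n = 1 ⇒ n = 0. The reaction is zeroth order.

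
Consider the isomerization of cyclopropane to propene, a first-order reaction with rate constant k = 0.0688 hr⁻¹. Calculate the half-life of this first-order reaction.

10.07 hr

Step 1: For a first-order reaction, t₁/₂ = ln(2)/k
Step 2: t₁/₂ = ln(2)/0.0688
Step 3: t₁/₂ = 0.6931/0.0688 = 10.07 hr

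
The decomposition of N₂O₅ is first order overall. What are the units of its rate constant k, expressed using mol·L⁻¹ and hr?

hr⁻¹

Step 1: For overall order n, rate = k × (concentration)^n.
Step 2: Rate has units mol·L⁻¹·hr⁻¹; concentration term has units (mol·L⁻¹)^1.
Step 3: k = rate / (concentration)^n, so units of k = (mol·L⁻¹)^(1-1)·hr⁻¹ = hr⁻¹.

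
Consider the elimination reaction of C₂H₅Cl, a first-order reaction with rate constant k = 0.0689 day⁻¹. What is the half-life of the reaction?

10.06 day

Step 1: For a first-order reaction, t₁/₂ = ln(2)/k
Step 2: t₁/₂ = ln(2)/0.0689
Step 3: t₁/₂ = 0.6931/0.0689 = 10.06 day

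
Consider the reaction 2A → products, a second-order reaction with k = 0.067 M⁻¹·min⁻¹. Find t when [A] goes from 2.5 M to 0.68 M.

15.98 min

Step 1: For second-order: t = (1/[A] - 1/[A]₀)/k
Step 2: t = (1/0.68 - 1/2.5)/0.067
Step 3: t = (1.471 - 0.4)/0.067
Step 4: t = 1.071/0.067 = 15.98 min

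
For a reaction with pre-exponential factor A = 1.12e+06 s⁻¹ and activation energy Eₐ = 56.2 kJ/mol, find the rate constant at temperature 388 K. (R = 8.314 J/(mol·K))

3.04e-02 s⁻¹

Step 1: Use the Arrhenius equation: k = A × exp(-Eₐ/RT)
Step 2: Convert Eₐ to J/mol: 56.2 kJ/mol = 56200 J/mol
Step 3: Calculate the exponent: -Eₐ/(RT) = -56200/(8.314 × 388) = -17.42186
Step 4: k = 1.12e+06 × exp(-17.42186)
Step 5: k = 1.12e+06 × 2.71508e-08 = 3.0409e-02 s⁻¹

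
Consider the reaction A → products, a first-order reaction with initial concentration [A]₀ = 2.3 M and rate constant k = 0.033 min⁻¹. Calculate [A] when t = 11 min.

1.6 M

Step 1: For a first-order reaction: [A] = [A]₀ × e^(-kt)
Step 2: [A] = 2.3 × e^(-0.033 × 11)
Step 3: [A] = 2.3 × e^(-0.363)
Step 4: [A] = 2.3 × 0.695586 = 1.6 M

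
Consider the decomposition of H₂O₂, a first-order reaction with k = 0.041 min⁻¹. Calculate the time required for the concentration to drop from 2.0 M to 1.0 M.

16.91 min

Step 1: For first-order: t = ln([H₂O₂]₀/[H₂O₂])/k
Step 2: t = ln(2.0/1.0)/0.041
Step 3: t = ln(2)/0.041
Step 4: t = 0.6931/0.041 = 16.91 min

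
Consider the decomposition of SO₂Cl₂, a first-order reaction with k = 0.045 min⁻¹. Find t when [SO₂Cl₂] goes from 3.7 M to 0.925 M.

30.81 min

Step 1: For first-order: t = ln([SO₂Cl₂]₀/[SO₂Cl₂])/k
Step 2: t = ln(3.7/0.925)/0.045
Step 3: t = ln(4)/0.045
Step 4: t = 1.386/0.045 = 30.81 min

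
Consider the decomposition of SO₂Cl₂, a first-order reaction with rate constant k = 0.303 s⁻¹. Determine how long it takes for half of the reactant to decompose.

2.288 s

Step 1: For a first-order reaction, t₁/₂ = ln(2)/k
Step 2: t₁/₂ = ln(2)/0.303
Step 3: t₁/₂ = 0.6931/0.303 = 2.288 s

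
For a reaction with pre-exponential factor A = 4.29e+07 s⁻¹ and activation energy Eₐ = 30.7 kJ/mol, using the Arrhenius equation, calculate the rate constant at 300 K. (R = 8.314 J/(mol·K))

1.94e+02 s⁻¹

Step 1: Use the Arrhenius equation: k = A × exp(-Eₐ/RT)
Step 2: Convert Eₐ to J/mol: 30.7 kJ/mol = 30700 J/mol
Step 3: Calculate the exponent: -Eₐ/(RT) = -30700/(8.314 × 300) = -12.30856
Step 4: k = 4.29e+07 × exp(-12.30856)
Step 5: k = 4.29e+07 × 4.51295e-06 = 1.9361e+02 s⁻¹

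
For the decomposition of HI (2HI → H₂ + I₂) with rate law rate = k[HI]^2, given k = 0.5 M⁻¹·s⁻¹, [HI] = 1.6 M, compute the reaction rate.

1.28 M/s

Step 1: Identify the rate law: rate = k[HI]^2
Step 2: Substitute values: rate = 0.5 × (1.6)^2
Step 3: Calculate: rate = 0.5 × 2.56 = 1.28 M/s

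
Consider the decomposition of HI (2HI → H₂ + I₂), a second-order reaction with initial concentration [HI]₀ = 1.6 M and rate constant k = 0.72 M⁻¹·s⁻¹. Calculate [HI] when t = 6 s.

0.2022 M

Step 1: For a second-order reaction: 1/[HI] = 1/[HI]₀ + kt
Step 2: 1/[HI] = 1/1.6 + 0.72 × 6
Step 3: 1/[HI] = 0.625 + 4.32 = 4.945
Step 4: [HI] = 1/4.945 = 0.2022 M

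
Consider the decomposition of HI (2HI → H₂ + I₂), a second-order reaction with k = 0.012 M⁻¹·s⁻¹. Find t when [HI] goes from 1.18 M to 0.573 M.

74.81 s

Step 1: For second-order: t = (1/[HI] - 1/[HI]₀)/k
Step 2: t = (1/0.573 - 1/1.18)/0.012
Step 3: t = (1.745 - 0.8475)/0.012
Step 4: t = 0.8977/0.012 = 74.81 s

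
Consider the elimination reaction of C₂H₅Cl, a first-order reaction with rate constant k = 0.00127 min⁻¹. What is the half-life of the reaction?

545.8 min

Step 1: For a first-order reaction, t₁/₂ = ln(2)/k
Step 2: t₁/₂ = ln(2)/0.00127
Step 3: t₁/₂ = 0.6931/0.00127 = 545.8 min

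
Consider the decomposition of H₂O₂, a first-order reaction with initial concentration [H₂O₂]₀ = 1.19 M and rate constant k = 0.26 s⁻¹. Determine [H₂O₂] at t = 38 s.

6.091e-05 M

Step 1: For a first-order reaction: [H₂O₂] = [H₂O₂]₀ × e^(-kt)
Step 2: [H₂O₂] = 1.19 × e^(-0.26 × 38)
Step 3: [H₂O₂] = 1.19 × e^(-9.88)
Step 4: [H₂O₂] = 1.19 × 5.11883e-05 = 6.091e-05 M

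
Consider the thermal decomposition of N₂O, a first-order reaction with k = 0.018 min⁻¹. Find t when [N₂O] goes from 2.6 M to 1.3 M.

38.51 min

Step 1: For first-order: t = ln([N₂O]₀/[N₂O])/k
Step 2: t = ln(2.6/1.3)/0.018
Step 3: t = ln(2)/0.018
Step 4: t = 0.6931/0.018 = 38.51 min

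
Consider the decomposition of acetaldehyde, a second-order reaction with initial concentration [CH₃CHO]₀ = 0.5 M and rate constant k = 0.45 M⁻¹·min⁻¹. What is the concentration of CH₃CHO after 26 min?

0.07299 M

Step 1: For a second-order reaction: 1/[CH₃CHO] = 1/[CH₃CHO]₀ + kt
Step 2: 1/[CH₃CHO] = 1/0.5 + 0.45 × 26
Step 3: 1/[CH₃CHO] = 2 + 11.7 = 13.7
Step 4: [CH₃CHO] = 1/13.7 = 0.07299 M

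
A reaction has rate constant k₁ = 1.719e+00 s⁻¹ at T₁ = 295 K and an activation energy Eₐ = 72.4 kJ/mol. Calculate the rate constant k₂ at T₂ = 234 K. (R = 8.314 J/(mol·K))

7.821e-04 s⁻¹

Step 1: Use the two-temperature Arrhenius form: ln(k₂/k₁) = -Eₐ/R × (1/T₂ - 1/T₁)
Step 2: Convert Eₐ to J/mol: 72.4 kJ/mol = 72400 J/mol
Step 3: 1/T₂ - 1/T₁ = 1/234 - 1/295 = 8.836738e-04 K⁻¹
Step 4: ln(k₂/k₁) = -72400/8.314 × 8.836738e-04 = -7.69521
Step 5: k₂ = k₁ × exp(-7.69521) = 1.719e+00 × 4.55001e-04 = 7.821e-04 s⁻¹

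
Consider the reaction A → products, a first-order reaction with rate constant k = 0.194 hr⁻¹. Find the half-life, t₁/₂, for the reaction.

3.573 hr

Step 1: For a first-order reaction, t₁/₂ = ln(2)/k
Step 2: t₁/₂ = ln(2)/0.194
Step 3: t₁/₂ = 0.6931/0.194 = 3.573 hr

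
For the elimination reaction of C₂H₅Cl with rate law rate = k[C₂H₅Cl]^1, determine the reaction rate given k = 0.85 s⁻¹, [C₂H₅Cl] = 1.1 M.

0.935 M/s

Step 1: Identify the rate law: rate = k[C₂H₅Cl]^1
Step 2: Substitute values: rate = 0.85 × (1.1)^1
Step 3: Calculate: rate = 0.85 × 1.1 = 0.935 M/s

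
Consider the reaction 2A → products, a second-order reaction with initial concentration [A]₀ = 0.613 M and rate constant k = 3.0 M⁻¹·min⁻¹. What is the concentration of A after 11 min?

0.02888 M

Step 1: For a second-order reaction: 1/[A] = 1/[A]₀ + kt
Step 2: 1/[A] = 1/0.613 + 3.0 × 11
Step 3: 1/[A] = 1.631 + 33 = 34.63
Step 4: [A] = 1/34.63 = 0.02888 M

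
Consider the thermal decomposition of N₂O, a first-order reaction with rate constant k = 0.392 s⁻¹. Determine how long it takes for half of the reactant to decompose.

1.768 s

Step 1: For a first-order reaction, t₁/₂ = ln(2)/k
Step 2: t₁/₂ = ln(2)/0.392
Step 3: t₁/₂ = 0.6931/0.392 = 1.768 s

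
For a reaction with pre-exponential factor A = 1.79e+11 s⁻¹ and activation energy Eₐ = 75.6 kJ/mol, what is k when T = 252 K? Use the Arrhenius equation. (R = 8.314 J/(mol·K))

3.82e-05 s⁻¹

Step 1: Use the Arrhenius equation: k = A × exp(-Eₐ/RT)
Step 2: Convert Eₐ to J/mol: 75.6 kJ/mol = 75600 J/mol
Step 3: Calculate the exponent: -Eₐ/(RT) = -75600/(8.314 × 252) = -36.08371
Step 4: k = 1.79e+11 × exp(-36.08371)
Step 5: k = 1.79e+11 × 2.13326e-16 = 3.8185e-05 s⁻¹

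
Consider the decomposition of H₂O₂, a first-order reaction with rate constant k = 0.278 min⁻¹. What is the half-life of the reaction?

2.493 min

Step 1: For a first-order reaction, t₁/₂ = ln(2)/k
Step 2: t₁/₂ = ln(2)/0.278
Step 3: t₁/₂ = 0.6931/0.278 = 2.493 min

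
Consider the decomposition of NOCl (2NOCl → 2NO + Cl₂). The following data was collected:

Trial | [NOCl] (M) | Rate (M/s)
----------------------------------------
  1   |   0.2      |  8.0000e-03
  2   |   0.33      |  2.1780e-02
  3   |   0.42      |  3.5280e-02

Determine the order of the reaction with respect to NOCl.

second order (2)

Step 1: Compare trials to find order n where rate₂/rate₁ = ([NOCl]₂/[NOCl]₁)^n
Step 2: rate₂/rate₁ = 2.1780e-02/8.0000e-03 = 2.722
Step 3: [NOCl]₂/[NOCl]₁ = 0.33/0.2 = 1.65
Step 4: n = ln(2.722)/ln(1.65) = 2.00 ≈ 2
Step 5: The reaction is second order in NOCl.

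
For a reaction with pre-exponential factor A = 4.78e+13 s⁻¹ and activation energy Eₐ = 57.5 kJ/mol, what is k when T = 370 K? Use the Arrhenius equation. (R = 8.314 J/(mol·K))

3.64e+05 s⁻¹

Step 1: Use the Arrhenius equation: k = A × exp(-Eₐ/RT)
Step 2: Convert Eₐ to J/mol: 57.5 kJ/mol = 57500 J/mol
Step 3: Calculate the exponent: -Eₐ/(RT) = -57500/(8.314 × 370) = -18.69201
Step 4: k = 4.78e+13 × exp(-18.69201)
Step 5: k = 4.78e+13 × 7.62365e-09 = 3.6441e+05 s⁻¹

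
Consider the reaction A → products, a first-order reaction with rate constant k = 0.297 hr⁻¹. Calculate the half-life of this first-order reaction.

2.334 hr

Step 1: For a first-order reaction, t₁/₂ = ln(2)/k
Step 2: t₁/₂ = ln(2)/0.297
Step 3: t₁/₂ = 0.6931/0.297 = 2.334 hr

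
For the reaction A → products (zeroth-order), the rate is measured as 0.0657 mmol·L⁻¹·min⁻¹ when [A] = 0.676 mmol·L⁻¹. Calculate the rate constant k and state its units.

0.0657 mmol·L⁻¹·min⁻¹

Step 1: For a zeroth-order reaction, rate = k (independent of concentration).
Step 2: k = rate = 0.0657 mmol·L⁻¹·min⁻¹.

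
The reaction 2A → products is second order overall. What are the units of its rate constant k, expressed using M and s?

M⁻¹·s⁻¹

Step 1: For overall order n, rate = k × (concentration)^n.
Step 2: Rate has units M·s⁻¹; concentration term has units M^2.
Step 3: k = rate / (concentration)^n, so units of k = M^(1-2)·s⁻¹ = M⁻¹·s⁻¹.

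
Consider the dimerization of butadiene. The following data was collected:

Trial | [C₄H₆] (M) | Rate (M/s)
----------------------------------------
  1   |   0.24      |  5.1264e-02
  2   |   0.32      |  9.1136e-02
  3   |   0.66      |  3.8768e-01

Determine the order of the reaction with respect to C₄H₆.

second order (2)

Step 1: Compare trials to find order n where rate₂/rate₁ = ([C₄H₆]₂/[C₄H₆]₁)^n
Step 2: rate₂/rate₁ = 9.1136e-02/5.1264e-02 = 1.778
Step 3: [C₄H₆]₂/[C₄H₆]₁ = 0.32/0.24 = 1.333
Step 4: n = ln(1.778)/ln(1.333) = 2.00 ≈ 2
Step 5: The reaction is second order in C₄H₆.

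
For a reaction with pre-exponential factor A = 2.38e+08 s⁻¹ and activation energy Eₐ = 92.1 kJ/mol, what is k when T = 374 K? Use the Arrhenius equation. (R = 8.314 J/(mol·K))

3.26e-05 s⁻¹

Step 1: Use the Arrhenius equation: k = A × exp(-Eₐ/RT)
Step 2: Convert Eₐ to J/mol: 92.1 kJ/mol = 92100 J/mol
Step 3: Calculate the exponent: -Eₐ/(RT) = -92100/(8.314 × 374) = -29.61952
Step 4: k = 2.38e+08 × exp(-29.61952)
Step 5: k = 2.38e+08 × 1.36901e-13 = 3.2582e-05 s⁻¹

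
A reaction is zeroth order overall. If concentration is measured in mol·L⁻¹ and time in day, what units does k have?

mol·L⁻¹·day⁻¹

Step 1: For overall order n, rate = k × (concentration)^n.
Step 2: Rate has units mol·L⁻¹·day⁻¹; concentration term has units (mol·L⁻¹)^0.
Step 3: k = rate / (concentration)^n, so units of k = (mol·L⁻¹)^(1-0)·day⁻¹ = mol·L⁻¹·day⁻¹.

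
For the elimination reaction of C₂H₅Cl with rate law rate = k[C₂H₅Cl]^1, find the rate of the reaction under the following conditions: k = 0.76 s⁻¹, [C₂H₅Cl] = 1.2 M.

0.912 M/s

Step 1: Identify the rate law: rate = k[C₂H₅Cl]^1
Step 2: Substitute values: rate = 0.76 × (1.2)^1
Step 3: Calculate: rate = 0.76 × 1.2 = 0.912 M/s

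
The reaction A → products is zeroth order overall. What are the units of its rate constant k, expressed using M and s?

M·s⁻¹

Step 1: For overall order n, rate = k × (concentration)^n.
Step 2: Rate has units M·s⁻¹; concentration term has units M^0.
Step 3: k = rate / (concentration)^n, so units of k = M^(1-0)·s⁻¹ = M·s⁻¹.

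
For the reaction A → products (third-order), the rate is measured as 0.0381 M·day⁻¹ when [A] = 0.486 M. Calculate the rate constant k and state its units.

0.3319 M⁻²·day⁻¹

Step 1: rate = k[A]^3, so k = rate / [A]^3.
Step 2: k = 0.0381 / (0.486)^3 = 0.0381 / 0.1148.
Step 3: k = 0.3319 M⁻²·day⁻¹.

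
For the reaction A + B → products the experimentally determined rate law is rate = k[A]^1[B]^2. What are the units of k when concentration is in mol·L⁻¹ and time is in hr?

(mol·L⁻¹)⁻²·hr⁻¹

Step 1: Overall order = 1 + 2 = 3.
Step 2: rate has units mol·L⁻¹·hr⁻¹; [A]^1[B]^2 has units (mol·L⁻¹)^3.
Step 3: k = rate/([A]^1[B]^2), so units of k = (mol·L⁻¹)^(1-3)·hr⁻¹ = (mol·L⁻¹)⁻²·hr⁻¹.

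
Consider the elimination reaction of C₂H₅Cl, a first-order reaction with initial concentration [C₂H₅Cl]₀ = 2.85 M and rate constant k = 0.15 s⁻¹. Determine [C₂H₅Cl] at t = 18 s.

0.1915 M

Step 1: For a first-order reaction: [C₂H₅Cl] = [C₂H₅Cl]₀ × e^(-kt)
Step 2: [C₂H₅Cl] = 2.85 × e^(-0.15 × 18)
Step 3: [C₂H₅Cl] = 2.85 × e^(-2.7)
Step 4: [C₂H₅Cl] = 2.85 × 0.0672055 = 0.1915 M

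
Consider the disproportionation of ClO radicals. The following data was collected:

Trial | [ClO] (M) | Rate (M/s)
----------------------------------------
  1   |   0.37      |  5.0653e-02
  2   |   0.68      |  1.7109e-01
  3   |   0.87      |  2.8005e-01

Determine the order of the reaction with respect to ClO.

second order (2)

Step 1: Compare trials to find order n where rate₂/rate₁ = ([ClO]₂/[ClO]₁)^n
Step 2: rate₂/rate₁ = 1.7109e-01/5.0653e-02 = 3.378
Step 3: [ClO]₂/[ClO]₁ = 0.68/0.37 = 1.838
Step 4: n = ln(3.378)/ln(1.838) = 2.00 ≈ 2
Step 5: The reaction is second order in ClO.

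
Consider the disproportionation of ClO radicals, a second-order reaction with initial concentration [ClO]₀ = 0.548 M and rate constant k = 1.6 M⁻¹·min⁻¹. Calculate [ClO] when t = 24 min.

0.02486 M

Step 1: For a second-order reaction: 1/[ClO] = 1/[ClO]₀ + kt
Step 2: 1/[ClO] = 1/0.548 + 1.6 × 24
Step 3: 1/[ClO] = 1.825 + 38.4 = 40.22
Step 4: [ClO] = 1/40.22 = 0.02486 M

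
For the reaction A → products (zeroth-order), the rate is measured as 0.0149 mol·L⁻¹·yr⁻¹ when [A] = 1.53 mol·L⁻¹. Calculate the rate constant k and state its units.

0.0149 mol·L⁻¹·yr⁻¹

Step 1: For a zeroth-order reaction, rate = k (independent of concentration).
Step 2: k = rate = 0.0149 mol·L⁻¹·yr⁻¹.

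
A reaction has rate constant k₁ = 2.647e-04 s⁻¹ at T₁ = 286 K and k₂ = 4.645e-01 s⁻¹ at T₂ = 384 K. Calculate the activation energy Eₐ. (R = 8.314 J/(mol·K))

69.6 kJ/mol

Step 1: Use the two-temperature Arrhenius form: ln(k₂/k₁) = -Eₐ/R × (1/T₂ - 1/T₁)
Step 2: ln(k₂/k₁) = ln(4.645e-01/2.647e-04) = ln(1754.82) = 7.47012
Step 3: 1/T₂ - 1/T₁ = 1/384 - 1/286 = -8.923368e-04 K⁻¹
Step 4: Eₐ = -R × ln(k₂/k₁) / (1/T₂ - 1/T₁) = -8.314 × 7.47012 / -8.923368e-04
Step 5: Eₐ = 6.9600e+04 J/mol = 69.6 kJ/mol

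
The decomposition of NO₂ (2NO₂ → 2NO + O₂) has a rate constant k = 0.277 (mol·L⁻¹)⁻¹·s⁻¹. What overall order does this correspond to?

second order (2)

Step 1: The units of k for an nth-order reaction are (concentration)^(1-n)·(time)⁻¹.
Step 2: Here k has units (mol·L⁻¹)⁻¹·s⁻¹, so the concentration exponent is -1.
Step 3: 1 - n = -1 ⇒ n = 2. The reaction is second order.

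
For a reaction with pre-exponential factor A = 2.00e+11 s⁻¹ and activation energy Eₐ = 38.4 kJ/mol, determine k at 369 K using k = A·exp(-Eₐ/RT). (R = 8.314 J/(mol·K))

7.33e+05 s⁻¹

Step 1: Use the Arrhenius equation: k = A × exp(-Eₐ/RT)
Step 2: Convert Eₐ to J/mol: 38.4 kJ/mol = 38400 J/mol
Step 3: Calculate the exponent: -Eₐ/(RT) = -38400/(8.314 × 369) = -12.51684
Step 4: k = 2.00e+11 × exp(-12.51684)
Step 5: k = 2.00e+11 × 3.66442e-06 = 7.3288e+05 s⁻¹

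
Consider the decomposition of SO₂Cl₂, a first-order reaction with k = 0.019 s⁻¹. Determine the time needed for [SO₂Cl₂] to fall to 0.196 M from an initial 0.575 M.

56.65 s

Step 1: For first-order: t = ln([SO₂Cl₂]₀/[SO₂Cl₂])/k
Step 2: t = ln(0.575/0.196)/0.019
Step 3: t = ln(2.934)/0.019
Step 4: t = 1.076/0.019 = 56.65 s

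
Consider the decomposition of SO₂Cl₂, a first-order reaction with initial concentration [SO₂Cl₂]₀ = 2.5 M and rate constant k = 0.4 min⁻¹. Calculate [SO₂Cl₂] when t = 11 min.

0.03069 M

Step 1: For a first-order reaction: [SO₂Cl₂] = [SO₂Cl₂]₀ × e^(-kt)
Step 2: [SO₂Cl₂] = 2.5 × e^(-0.4 × 11)
Step 3: [SO₂Cl₂] = 2.5 × e^(-4.4)
Step 4: [SO₂Cl₂] = 2.5 × 0.0122773 = 0.03069 M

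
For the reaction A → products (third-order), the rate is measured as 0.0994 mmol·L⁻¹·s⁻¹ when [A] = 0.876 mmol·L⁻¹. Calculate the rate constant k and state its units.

0.1479 (mmol·L⁻¹)⁻²·s⁻¹

Step 1: rate = k[A]^3, so k = rate / [A]^3.
Step 2: k = 0.0994 / (0.876)^3 = 0.0994 / 0.6722.
Step 3: k = 0.1479 (mmol·L⁻¹)⁻²·s⁻¹.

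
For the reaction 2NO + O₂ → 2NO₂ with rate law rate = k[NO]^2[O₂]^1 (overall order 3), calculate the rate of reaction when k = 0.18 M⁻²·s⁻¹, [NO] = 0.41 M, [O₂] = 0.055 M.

0.001664 M/s

Step 1: The rate law is rate = k[NO]^2[O₂]^1, overall order = 2+1 = 3
Step 2: Substitute values: rate = 0.18 × (0.41)^2 × (0.055)^1
Step 3: rate = 0.18 × 0.1681 × 0.055 = 0.00166419 M/s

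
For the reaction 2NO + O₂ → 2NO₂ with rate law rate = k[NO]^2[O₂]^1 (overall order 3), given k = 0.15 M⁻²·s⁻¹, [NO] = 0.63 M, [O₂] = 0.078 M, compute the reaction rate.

0.004644 M/s

Step 1: The rate law is rate = k[NO]^2[O₂]^1, overall order = 2+1 = 3
Step 2: Substitute values: rate = 0.15 × (0.63)^2 × (0.078)^1
Step 3: rate = 0.15 × 0.3969 × 0.078 = 0.00464373 M/s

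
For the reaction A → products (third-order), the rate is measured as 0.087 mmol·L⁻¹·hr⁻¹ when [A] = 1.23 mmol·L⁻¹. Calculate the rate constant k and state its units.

0.04675 (mmol·L⁻¹)⁻²·hr⁻¹

Step 1: rate = k[A]^3, so k = rate / [A]^3.
Step 2: k = 0.087 / (1.23)^3 = 0.087 / 1.861.
Step 3: k = 0.04675 (mmol·L⁻¹)⁻²·hr⁻¹.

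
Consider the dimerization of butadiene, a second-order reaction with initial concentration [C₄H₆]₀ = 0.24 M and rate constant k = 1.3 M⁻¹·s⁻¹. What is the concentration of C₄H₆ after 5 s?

0.09375 M

Step 1: For a second-order reaction: 1/[C₄H₆] = 1/[C₄H₆]₀ + kt
Step 2: 1/[C₄H₆] = 1/0.24 + 1.3 × 5
Step 3: 1/[C₄H₆] = 4.167 + 6.5 = 10.67
Step 4: [C₄H₆] = 1/10.67 = 0.09375 M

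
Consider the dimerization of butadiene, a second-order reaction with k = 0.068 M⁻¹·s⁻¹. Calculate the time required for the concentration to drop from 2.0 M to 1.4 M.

3.151 s

Step 1: For second-order: t = (1/[C₄H₆] - 1/[C₄H₆]₀)/k
Step 2: t = (1/1.4 - 1/2.0)/0.068
Step 3: t = (0.7143 - 0.5)/0.068
Step 4: t = 0.2143/0.068 = 3.151 s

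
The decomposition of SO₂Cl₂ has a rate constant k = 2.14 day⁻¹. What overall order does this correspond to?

first order (1)

Step 1: The units of k for an nth-order reaction are (concentration)^(1-n)·(time)⁻¹.
Step 2: Here k has units day⁻¹, so the concentration exponent is 0.
Step 3: 1 - n = 0 ⇒ n = 1. The reaction is first order.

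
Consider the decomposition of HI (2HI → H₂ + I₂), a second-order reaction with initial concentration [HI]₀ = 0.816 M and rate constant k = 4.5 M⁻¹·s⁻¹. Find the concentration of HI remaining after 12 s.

0.01811 M

Step 1: For a second-order reaction: 1/[HI] = 1/[HI]₀ + kt
Step 2: 1/[HI] = 1/0.816 + 4.5 × 12
Step 3: 1/[HI] = 1.225 + 54 = 55.23
Step 4: [HI] = 1/55.23 = 0.01811 M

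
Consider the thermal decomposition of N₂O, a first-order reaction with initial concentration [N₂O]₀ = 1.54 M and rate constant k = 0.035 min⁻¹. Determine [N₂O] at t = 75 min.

0.1116 M

Step 1: For a first-order reaction: [N₂O] = [N₂O]₀ × e^(-kt)
Step 2: [N₂O] = 1.54 × e^(-0.035 × 75)
Step 3: [N₂O] = 1.54 × e^(-2.625)
Step 4: [N₂O] = 1.54 × 0.0724398 = 0.1116 M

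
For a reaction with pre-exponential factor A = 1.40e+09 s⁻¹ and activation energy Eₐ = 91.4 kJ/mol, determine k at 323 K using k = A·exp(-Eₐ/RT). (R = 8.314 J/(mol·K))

2.32e-06 s⁻¹

Step 1: Use the Arrhenius equation: k = A × exp(-Eₐ/RT)
Step 2: Convert Eₐ to J/mol: 91.4 kJ/mol = 91400 J/mol
Step 3: Calculate the exponent: -Eₐ/(RT) = -91400/(8.314 × 323) = -34.03562
Step 4: k = 1.40e+09 × exp(-34.03562)
Step 5: k = 1.40e+09 × 1.65393e-15 = 2.3155e-06 s⁻¹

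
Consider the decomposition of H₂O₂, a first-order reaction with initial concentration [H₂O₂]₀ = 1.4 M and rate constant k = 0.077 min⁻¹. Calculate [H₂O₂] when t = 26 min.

0.1891 M

Step 1: For a first-order reaction: [H₂O₂] = [H₂O₂]₀ × e^(-kt)
Step 2: [H₂O₂] = 1.4 × e^(-0.077 × 26)
Step 3: [H₂O₂] = 1.4 × e^(-2.002)
Step 4: [H₂O₂] = 1.4 × 0.135065 = 0.1891 M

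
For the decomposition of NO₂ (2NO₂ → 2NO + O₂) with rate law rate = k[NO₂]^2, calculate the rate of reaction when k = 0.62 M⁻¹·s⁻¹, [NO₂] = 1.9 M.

2.238 M/s

Step 1: Identify the rate law: rate = k[NO₂]^2
Step 2: Substitute values: rate = 0.62 × (1.9)^2
Step 3: Calculate: rate = 0.62 × 3.61 = 2.2382 M/s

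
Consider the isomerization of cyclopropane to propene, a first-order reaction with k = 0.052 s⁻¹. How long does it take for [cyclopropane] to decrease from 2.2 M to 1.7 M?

4.958 s

Step 1: For first-order: t = ln([cyclopropane]₀/[cyclopropane])/k
Step 2: t = ln(2.2/1.7)/0.052
Step 3: t = ln(1.294)/0.052
Step 4: t = 0.2578/0.052 = 4.958 s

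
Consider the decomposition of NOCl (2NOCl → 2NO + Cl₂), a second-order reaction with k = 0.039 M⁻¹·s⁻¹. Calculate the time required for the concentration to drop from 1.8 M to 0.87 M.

15.23 s

Step 1: For second-order: t = (1/[NOCl] - 1/[NOCl]₀)/k
Step 2: t = (1/0.87 - 1/1.8)/0.039
Step 3: t = (1.149 - 0.5556)/0.039
Step 4: t = 0.5939/0.039 = 15.23 s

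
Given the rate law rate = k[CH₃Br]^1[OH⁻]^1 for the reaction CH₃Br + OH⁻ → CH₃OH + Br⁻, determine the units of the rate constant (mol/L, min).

(mol/L)⁻¹·min⁻¹

Step 1: Overall order = 1 + 1 = 2.
Step 2: rate has units mol/L·min⁻¹; [CH₃Br]^1[OH⁻]^1 has units (mol/L)^2.
Step 3: k = rate/([CH₃Br]^1[OH⁻]^1), so units of k = (mol/L)^(1-2)·min⁻¹ = (mol/L)⁻¹·min⁻¹.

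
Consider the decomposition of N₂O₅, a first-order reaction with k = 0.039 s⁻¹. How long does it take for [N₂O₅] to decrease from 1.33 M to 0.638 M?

18.84 s

Step 1: For first-order: t = ln([N₂O₅]₀/[N₂O₅])/k
Step 2: t = ln(1.33/0.638)/0.039
Step 3: t = ln(2.085)/0.039
Step 4: t = 0.7346/0.039 = 18.84 s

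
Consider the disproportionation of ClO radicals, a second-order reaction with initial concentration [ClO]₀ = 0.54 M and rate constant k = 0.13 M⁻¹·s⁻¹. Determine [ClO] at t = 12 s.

0.2931 M

Step 1: For a second-order reaction: 1/[ClO] = 1/[ClO]₀ + kt
Step 2: 1/[ClO] = 1/0.54 + 0.13 × 12
Step 3: 1/[ClO] = 1.852 + 1.56 = 3.412
Step 4: [ClO] = 1/3.412 = 0.2931 M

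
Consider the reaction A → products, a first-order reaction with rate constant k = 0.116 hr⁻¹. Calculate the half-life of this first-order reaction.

5.975 hr

Step 1: For a first-order reaction, t₁/₂ = ln(2)/k
Step 2: t₁/₂ = ln(2)/0.116
Step 3: t₁/₂ = 0.6931/0.116 = 5.975 hr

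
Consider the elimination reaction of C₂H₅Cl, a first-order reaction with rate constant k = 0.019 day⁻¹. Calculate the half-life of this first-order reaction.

36.48 day

Step 1: For a first-order reaction, t₁/₂ = ln(2)/k
Step 2: t₁/₂ = ln(2)/0.019
Step 3: t₁/₂ = 0.6931/0.019 = 36.48 day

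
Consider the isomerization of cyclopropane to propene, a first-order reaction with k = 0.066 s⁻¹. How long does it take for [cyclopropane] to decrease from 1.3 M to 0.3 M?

22.22 s

Step 1: For first-order: t = ln([cyclopropane]₀/[cyclopropane])/k
Step 2: t = ln(1.3/0.3)/0.066
Step 3: t = ln(4.333)/0.066
Step 4: t = 1.466/0.066 = 22.22 s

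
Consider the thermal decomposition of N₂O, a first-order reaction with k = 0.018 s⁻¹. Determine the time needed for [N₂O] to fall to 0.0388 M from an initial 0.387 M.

127.8 s

Step 1: For first-order: t = ln([N₂O]₀/[N₂O])/k
Step 2: t = ln(0.387/0.0388)/0.018
Step 3: t = ln(9.974)/0.018
Step 4: t = 2.3/0.018 = 127.8 s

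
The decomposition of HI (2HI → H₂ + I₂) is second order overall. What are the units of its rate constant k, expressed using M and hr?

M⁻¹·hr⁻¹

Step 1: For overall order n, rate = k × (concentration)^n.
Step 2: Rate has units M·hr⁻¹; concentration term has units M^2.
Step 3: k = rate / (concentration)^n, so units of k = M^(1-2)·hr⁻¹ = M⁻¹·hr⁻¹.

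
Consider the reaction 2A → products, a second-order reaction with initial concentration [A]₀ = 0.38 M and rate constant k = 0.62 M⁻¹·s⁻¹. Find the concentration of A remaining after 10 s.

0.1132 M

Step 1: For a second-order reaction: 1/[A] = 1/[A]₀ + kt
Step 2: 1/[A] = 1/0.38 + 0.62 × 10
Step 3: 1/[A] = 2.632 + 6.2 = 8.832
Step 4: [A] = 1/8.832 = 0.1132 M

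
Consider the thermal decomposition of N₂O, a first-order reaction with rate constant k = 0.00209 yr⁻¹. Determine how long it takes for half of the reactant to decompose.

331.6 yr

Step 1: For a first-order reaction, t₁/₂ = ln(2)/k
Step 2: t₁/₂ = ln(2)/0.00209
Step 3: t₁/₂ = 0.6931/0.00209 = 331.6 yr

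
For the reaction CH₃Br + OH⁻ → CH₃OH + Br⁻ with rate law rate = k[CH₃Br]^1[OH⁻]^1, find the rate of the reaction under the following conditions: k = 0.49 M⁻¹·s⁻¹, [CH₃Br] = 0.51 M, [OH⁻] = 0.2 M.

0.04998 M/s

Step 1: The rate law is rate = k[CH₃Br]^1[OH⁻]^1
Step 2: Substitute: rate = 0.49 × (0.51)^1 × (0.2)^1
Step 3: rate = 0.49 × 0.51 × 0.2 = 0.04998 M/s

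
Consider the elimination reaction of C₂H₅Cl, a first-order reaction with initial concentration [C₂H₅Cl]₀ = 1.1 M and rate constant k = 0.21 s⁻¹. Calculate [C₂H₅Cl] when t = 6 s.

0.312 M

Step 1: For a first-order reaction: [C₂H₅Cl] = [C₂H₅Cl]₀ × e^(-kt)
Step 2: [C₂H₅Cl] = 1.1 × e^(-0.21 × 6)
Step 3: [C₂H₅Cl] = 1.1 × e^(-1.26)
Step 4: [C₂H₅Cl] = 1.1 × 0.283654 = 0.312 M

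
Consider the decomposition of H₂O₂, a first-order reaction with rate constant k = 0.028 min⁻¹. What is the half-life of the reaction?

24.76 min

Step 1: For a first-order reaction, t₁/₂ = ln(2)/k
Step 2: t₁/₂ = ln(2)/0.028
Step 3: t₁/₂ = 0.6931/0.028 = 24.76 min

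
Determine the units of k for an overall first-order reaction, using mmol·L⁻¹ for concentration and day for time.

day⁻¹

Step 1: For overall order n, rate = k × (concentration)^n.
Step 2: Rate has units mmol·L⁻¹·day⁻¹; concentration term has units (mmol·L⁻¹)^1.
Step 3: k = rate / (concentration)^n, so units of k = (mmol·L⁻¹)^(1-1)·day⁻¹ = day⁻¹.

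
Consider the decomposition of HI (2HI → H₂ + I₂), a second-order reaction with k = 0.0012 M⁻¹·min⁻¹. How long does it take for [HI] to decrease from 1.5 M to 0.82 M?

460.7 min

Step 1: For second-order: t = (1/[HI] - 1/[HI]₀)/k
Step 2: t = (1/0.82 - 1/1.5)/0.0012
Step 3: t = (1.22 - 0.6667)/0.0012
Step 4: t = 0.5528/0.0012 = 460.7 min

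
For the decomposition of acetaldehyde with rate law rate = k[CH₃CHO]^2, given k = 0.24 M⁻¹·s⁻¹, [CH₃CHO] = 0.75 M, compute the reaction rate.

0.135 M/s

Step 1: Identify the rate law: rate = k[CH₃CHO]^2
Step 2: Substitute values: rate = 0.24 × (0.75)^2
Step 3: Calculate: rate = 0.24 × 0.5625 = 0.135 M/s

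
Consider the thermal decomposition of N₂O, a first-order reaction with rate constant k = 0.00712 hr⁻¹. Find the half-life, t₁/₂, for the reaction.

97.35 hr

Step 1: For a first-order reaction, t₁/₂ = ln(2)/k
Step 2: t₁/₂ = ln(2)/0.00712
Step 3: t₁/₂ = 0.6931/0.00712 = 97.35 hr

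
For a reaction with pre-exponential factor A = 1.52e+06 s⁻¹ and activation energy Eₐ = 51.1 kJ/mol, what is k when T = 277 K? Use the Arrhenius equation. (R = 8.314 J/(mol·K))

3.51e-04 s⁻¹

Step 1: Use the Arrhenius equation: k = A × exp(-Eₐ/RT)
Step 2: Convert Eₐ to J/mol: 51.1 kJ/mol = 51100 J/mol
Step 3: Calculate the exponent: -Eₐ/(RT) = -51100/(8.314 × 277) = -22.18866
Step 4: k = 1.52e+06 × exp(-22.18866)
Step 5: k = 1.52e+06 × 2.30987e-10 = 3.5110e-04 s⁻¹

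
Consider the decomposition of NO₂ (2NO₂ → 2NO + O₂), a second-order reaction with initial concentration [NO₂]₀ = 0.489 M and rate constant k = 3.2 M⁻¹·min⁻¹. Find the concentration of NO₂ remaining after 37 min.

0.008303 M

Step 1: For a second-order reaction: 1/[NO₂] = 1/[NO₂]₀ + kt
Step 2: 1/[NO₂] = 1/0.489 + 3.2 × 37
Step 3: 1/[NO₂] = 2.045 + 118.4 = 120.4
Step 4: [NO₂] = 1/120.4 = 0.008303 M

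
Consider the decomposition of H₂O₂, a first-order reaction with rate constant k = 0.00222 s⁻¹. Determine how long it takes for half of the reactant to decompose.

312.2 s

Step 1: For a first-order reaction, t₁/₂ = ln(2)/k
Step 2: t₁/₂ = ln(2)/0.00222
Step 3: t₁/₂ = 0.6931/0.00222 = 312.2 s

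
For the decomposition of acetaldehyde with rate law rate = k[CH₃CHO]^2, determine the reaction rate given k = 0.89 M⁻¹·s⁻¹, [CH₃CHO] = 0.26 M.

0.06016 M/s

Step 1: Identify the rate law: rate = k[CH₃CHO]^2
Step 2: Substitute values: rate = 0.89 × (0.26)^2
Step 3: Calculate: rate = 0.89 × 0.0676 = 0.060164 M/s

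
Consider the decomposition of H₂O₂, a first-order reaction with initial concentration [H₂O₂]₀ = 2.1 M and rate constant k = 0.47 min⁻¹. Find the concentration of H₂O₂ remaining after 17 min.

0.0007116 M

Step 1: For a first-order reaction: [H₂O₂] = [H₂O₂]₀ × e^(-kt)
Step 2: [H₂O₂] = 2.1 × e^(-0.47 × 17)
Step 3: [H₂O₂] = 2.1 × e^(-7.99)
Step 4: [H₂O₂] = 2.1 × 0.000338834 = 0.0007116 M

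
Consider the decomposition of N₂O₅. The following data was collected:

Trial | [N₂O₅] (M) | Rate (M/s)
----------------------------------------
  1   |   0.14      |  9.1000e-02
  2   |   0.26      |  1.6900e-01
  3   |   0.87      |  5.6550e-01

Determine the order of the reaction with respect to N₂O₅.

first order (1)

Step 1: Compare trials to find order n where rate₂/rate₁ = ([N₂O₅]₂/[N₂O₅]₁)^n
Step 2: rate₂/rate₁ = 1.6900e-01/9.1000e-02 = 1.857
Step 3: [N₂O₅]₂/[N₂O₅]₁ = 0.26/0.14 = 1.857
Step 4: n = ln(1.857)/ln(1.857) = 1.00 ≈ 1
Step 5: The reaction is first order in N₂O₅.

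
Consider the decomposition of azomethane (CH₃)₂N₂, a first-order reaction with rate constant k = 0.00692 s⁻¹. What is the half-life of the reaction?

100.2 s

Step 1: For a first-order reaction, t₁/₂ = ln(2)/k
Step 2: t₁/₂ = ln(2)/0.00692
Step 3: t₁/₂ = 0.6931/0.00692 = 100.2 s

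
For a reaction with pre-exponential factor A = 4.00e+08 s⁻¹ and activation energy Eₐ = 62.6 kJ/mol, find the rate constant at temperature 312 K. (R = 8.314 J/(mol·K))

1.32e-02 s⁻¹

Step 1: Use the Arrhenius equation: k = A × exp(-Eₐ/RT)
Step 2: Convert Eₐ to J/mol: 62.6 kJ/mol = 62600 J/mol
Step 3: Calculate the exponent: -Eₐ/(RT) = -62600/(8.314 × 312) = -24.13291
Step 4: k = 4.00e+08 × exp(-24.13291)
Step 5: k = 4.00e+08 × 3.30530e-11 = 1.3221e-02 s⁻¹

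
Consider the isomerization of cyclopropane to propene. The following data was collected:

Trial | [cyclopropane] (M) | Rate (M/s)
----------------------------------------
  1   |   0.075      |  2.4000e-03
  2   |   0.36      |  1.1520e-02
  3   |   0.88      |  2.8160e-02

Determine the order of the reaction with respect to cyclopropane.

first order (1)

Step 1: Compare trials to find order n where rate₂/rate₁ = ([cyclopropane]₂/[cyclopropane]₁)^n
Step 2: rate₂/rate₁ = 1.1520e-02/2.4000e-03 = 4.8
Step 3: [cyclopropane]₂/[cyclopropane]₁ = 0.36/0.075 = 4.8
Step 4: n = ln(4.8)/ln(4.8) = 1.00 ≈ 1
Step 5: The reaction is first order in cyclopropane.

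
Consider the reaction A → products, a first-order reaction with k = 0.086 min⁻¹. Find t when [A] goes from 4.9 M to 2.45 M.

8.06 min

Step 1: For first-order: t = ln([A]₀/[A])/k
Step 2: t = ln(4.9/2.45)/0.086
Step 3: t = ln(2)/0.086
Step 4: t = 0.6931/0.086 = 8.06 min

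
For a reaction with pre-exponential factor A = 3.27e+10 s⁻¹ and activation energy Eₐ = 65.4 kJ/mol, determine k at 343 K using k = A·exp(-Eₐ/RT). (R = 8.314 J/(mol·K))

3.59e+00 s⁻¹

Step 1: Use the Arrhenius equation: k = A × exp(-Eₐ/RT)
Step 2: Convert Eₐ to J/mol: 65.4 kJ/mol = 65400 J/mol
Step 3: Calculate the exponent: -Eₐ/(RT) = -65400/(8.314 × 343) = -22.93367
Step 4: k = 3.27e+10 × exp(-22.93367)
Step 5: k = 3.27e+10 × 1.09656e-10 = 3.5858e+00 s⁻¹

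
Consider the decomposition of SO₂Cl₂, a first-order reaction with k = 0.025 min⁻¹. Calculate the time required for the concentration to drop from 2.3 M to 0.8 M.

42.24 min

Step 1: For first-order: t = ln([SO₂Cl₂]₀/[SO₂Cl₂])/k
Step 2: t = ln(2.3/0.8)/0.025
Step 3: t = ln(2.875)/0.025
Step 4: t = 1.056/0.025 = 42.24 min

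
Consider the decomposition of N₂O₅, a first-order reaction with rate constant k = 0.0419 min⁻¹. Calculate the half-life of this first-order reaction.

16.54 min

Step 1: For a first-order reaction, t₁/₂ = ln(2)/k
Step 2: t₁/₂ = ln(2)/0.0419
Step 3: t₁/₂ = 0.6931/0.0419 = 16.54 min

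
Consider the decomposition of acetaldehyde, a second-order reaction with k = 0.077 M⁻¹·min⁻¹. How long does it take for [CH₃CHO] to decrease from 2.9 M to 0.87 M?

10.45 min

Step 1: For second-order: t = (1/[CH₃CHO] - 1/[CH₃CHO]₀)/k
Step 2: t = (1/0.87 - 1/2.9)/0.077
Step 3: t = (1.149 - 0.3448)/0.077
Step 4: t = 0.8046/0.077 = 10.45 min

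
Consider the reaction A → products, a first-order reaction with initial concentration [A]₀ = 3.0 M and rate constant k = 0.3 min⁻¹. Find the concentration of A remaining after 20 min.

0.007436 M

Step 1: For a first-order reaction: [A] = [A]₀ × e^(-kt)
Step 2: [A] = 3.0 × e^(-0.3 × 20)
Step 3: [A] = 3.0 × e^(-6)
Step 4: [A] = 3.0 × 0.00247875 = 0.007436 M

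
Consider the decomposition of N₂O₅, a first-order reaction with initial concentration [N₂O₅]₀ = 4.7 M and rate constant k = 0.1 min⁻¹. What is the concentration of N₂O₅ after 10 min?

1.729 M

Step 1: For a first-order reaction: [N₂O₅] = [N₂O₅]₀ × e^(-kt)
Step 2: [N₂O₅] = 4.7 × e^(-0.1 × 10)
Step 3: [N₂O₅] = 4.7 × e^(-1)
Step 4: [N₂O₅] = 4.7 × 0.367879 = 1.729 M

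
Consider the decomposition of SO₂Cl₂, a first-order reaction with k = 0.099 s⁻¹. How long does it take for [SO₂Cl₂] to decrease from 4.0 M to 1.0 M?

14 s

Step 1: For first-order: t = ln([SO₂Cl₂]₀/[SO₂Cl₂])/k
Step 2: t = ln(4.0/1.0)/0.099
Step 3: t = ln(4)/0.099
Step 4: t = 1.386/0.099 = 14 s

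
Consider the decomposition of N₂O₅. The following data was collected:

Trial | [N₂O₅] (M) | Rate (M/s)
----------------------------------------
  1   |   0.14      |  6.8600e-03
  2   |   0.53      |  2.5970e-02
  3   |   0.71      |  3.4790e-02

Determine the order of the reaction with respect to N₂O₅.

first order (1)

Step 1: Compare trials to find order n where rate₂/rate₁ = ([N₂O₅]₂/[N₂O₅]₁)^n
Step 2: rate₂/rate₁ = 2.5970e-02/6.8600e-03 = 3.786
Step 3: [N₂O₅]₂/[N₂O₅]₁ = 0.53/0.14 = 3.786
Step 4: n = ln(3.786)/ln(3.786) = 1.00 ≈ 1
Step 5: The reaction is first order in N₂O₅.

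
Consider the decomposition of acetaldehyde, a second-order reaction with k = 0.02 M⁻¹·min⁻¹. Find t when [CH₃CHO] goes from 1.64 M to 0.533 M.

63.32 min

Step 1: For second-order: t = (1/[CH₃CHO] - 1/[CH₃CHO]₀)/k
Step 2: t = (1/0.533 - 1/1.64)/0.02
Step 3: t = (1.876 - 0.6098)/0.02
Step 4: t = 1.266/0.02 = 63.32 min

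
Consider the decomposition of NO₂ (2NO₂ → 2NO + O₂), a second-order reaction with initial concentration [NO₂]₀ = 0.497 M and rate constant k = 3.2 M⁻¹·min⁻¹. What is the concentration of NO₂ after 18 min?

0.01678 M

Step 1: For a second-order reaction: 1/[NO₂] = 1/[NO₂]₀ + kt
Step 2: 1/[NO₂] = 1/0.497 + 3.2 × 18
Step 3: 1/[NO₂] = 2.012 + 57.6 = 59.61
Step 4: [NO₂] = 1/59.61 = 0.01678 M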